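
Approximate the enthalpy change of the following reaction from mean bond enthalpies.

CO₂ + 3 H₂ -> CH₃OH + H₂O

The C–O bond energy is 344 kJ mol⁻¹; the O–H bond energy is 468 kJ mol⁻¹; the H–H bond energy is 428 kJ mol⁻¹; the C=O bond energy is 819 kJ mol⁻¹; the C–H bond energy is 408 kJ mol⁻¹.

ΔH ≈ −50 kJ

Bonds broken (reactants):
  C=O: 2 × 819 = 1638
  H–H: 3 × 428 = 1284
  Σ(broken) = 2922 kJ
Bonds formed (products):
  C–H: 3 × 408 = 1224
  C–O: 1 × 344 = 344
  O–H: 3 × 468 = 1404
  Σ(formed) = 2972 kJ
ΔH = Σ(broken) − Σ(formed) = 2922 − 2972 = −50 kJ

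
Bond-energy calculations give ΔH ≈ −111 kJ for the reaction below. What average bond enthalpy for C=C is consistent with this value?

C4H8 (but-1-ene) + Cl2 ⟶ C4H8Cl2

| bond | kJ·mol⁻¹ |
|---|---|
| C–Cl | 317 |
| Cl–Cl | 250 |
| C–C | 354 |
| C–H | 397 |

D(C=C) ≈ 627 kJ/mol

Let D be the C=C bond energy.
Σ(broken) = 2×354 + 8×397 + 1×D + 1×250 = 4134 + D
Σ(formed) = 3×354 + 2×317 + 8×397 = 4872
ΔH = Σ(broken) − Σ(formed) = (4134 + D) − (4872) = −738 + D
Setting this equal to −111 kJ gives D = 627 kJ/mol.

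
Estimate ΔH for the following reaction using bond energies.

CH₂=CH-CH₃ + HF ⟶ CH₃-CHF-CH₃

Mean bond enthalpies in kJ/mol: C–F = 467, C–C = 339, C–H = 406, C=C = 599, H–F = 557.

ΔH ≈ −56 kJ

Bonds broken (reactants):
  C–C: 1 × 339 = 339
  C–H: 6 × 406 = 2436
  C=C: 1 × 599 = 599
  H–F: 1 × 557 = 557
  Σ(broken) = 3931 kJ
Bonds formed (products):
  C–C: 2 × 339 = 678
  C–F: 1 × 467 = 467
  C–H: 7 × 406 = 2842
  Σ(formed) = 3987 kJ
ΔH = Σ(broken) − Σ(formed) = 3931 − 3987 = −56 kJ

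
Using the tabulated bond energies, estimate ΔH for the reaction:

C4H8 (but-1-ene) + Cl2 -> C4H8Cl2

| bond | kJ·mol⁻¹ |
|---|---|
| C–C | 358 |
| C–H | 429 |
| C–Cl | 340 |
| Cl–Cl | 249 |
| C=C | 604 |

ΔH ≈ −185 kJ

Bonds broken (reactants):
  C–C: 2 × 358 = 716
  C–H: 8 × 429 = 3432
  C=C: 1 × 604 = 604
  Cl–Cl: 1 × 249 = 249
  Σ(broken) = 5001 kJ
Bonds formed (products):
  C–C: 3 × 358 = 1074
  C–Cl: 2 × 340 = 680
  C–H: 8 × 429 = 3432
  Σ(formed) = 5186 kJ
ΔH = Σ(broken) − Σ(formed) = 5001 − 5186 = −185 kJ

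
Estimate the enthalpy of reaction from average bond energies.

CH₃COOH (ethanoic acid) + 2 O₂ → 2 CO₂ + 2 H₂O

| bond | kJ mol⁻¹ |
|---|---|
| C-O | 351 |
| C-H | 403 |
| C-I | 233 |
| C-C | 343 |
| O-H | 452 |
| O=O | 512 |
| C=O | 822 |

ΔH ≈ −895 kJ

Bonds broken (reactants):
  C-C: 1 × 343 = 343
  C-H: 3 × 403 = 1209
  C-O: 1 × 351 = 351
  C=O: 1 × 822 = 822
  O-H: 1 × 452 = 452
  O=O: 2 × 512 = 1024
  Σ(broken) = 4201 kJ
Bonds formed (products):
  C=O: 4 × 822 = 3288
  O-H: 4 × 452 = 1808
  Σ(formed) = 5096 kJ
ΔH = Σ(broken) − Σ(formed) = 4201 − 5096 = −895 kJ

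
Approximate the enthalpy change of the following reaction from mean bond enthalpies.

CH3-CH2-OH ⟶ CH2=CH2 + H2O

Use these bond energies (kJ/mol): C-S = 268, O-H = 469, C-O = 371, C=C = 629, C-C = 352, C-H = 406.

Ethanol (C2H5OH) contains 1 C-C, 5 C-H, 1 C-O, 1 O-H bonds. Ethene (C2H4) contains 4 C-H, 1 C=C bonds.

Bonds broken (reactants):
  C-C: 1 × 352 = 352
  C-H: 5 × 406 = 2030
  C-O: 1 × 371 = 371
  O-H: 1 × 469 = 469
  Σ(broken) = 3222 kJ
Bonds formed (products):
  C-H: 4 × 406 = 1624
  C=C: 1 × 629 = 629
  O-H: 2 × 469 = 938
  Σ(formed) = 3191 kJ
ΔH = Σ(broken) − Σ(formed) = 3222 − 3191 = +31 kJ

ΔH ≈ +31 kJ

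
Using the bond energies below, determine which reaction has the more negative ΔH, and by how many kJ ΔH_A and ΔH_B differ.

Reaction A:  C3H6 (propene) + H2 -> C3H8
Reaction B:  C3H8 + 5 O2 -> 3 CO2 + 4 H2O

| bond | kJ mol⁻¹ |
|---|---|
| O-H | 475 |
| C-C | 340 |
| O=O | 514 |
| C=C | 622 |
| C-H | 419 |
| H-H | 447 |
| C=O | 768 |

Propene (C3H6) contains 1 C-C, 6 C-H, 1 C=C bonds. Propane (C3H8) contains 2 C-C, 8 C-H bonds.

Reaction B, by 1697 kJ

Reaction A:
  Bonds broken (reactants):
    C-C: 1 × 340 = 340
    C-H: 6 × 419 = 2514
    C=C: 1 × 622 = 622
    H-H: 1 × 447 = 447
    Σ(broken) = 3923 kJ
  Bonds formed (products):
    C-C: 2 × 340 = 680
    C-H: 8 × 419 = 3352
    Σ(formed) = 4032 kJ
  ΔH_A = 3923 − 4032 = −109 kJ
Reaction B:
  Bonds broken (reactants):
    C-C: 2 × 340 = 680
    C-H: 8 × 419 = 3352
    O=O: 5 × 514 = 2570
    Σ(broken) = 6602 kJ
  Bonds formed (products):
    C=O: 6 × 768 = 4608
    O-H: 8 × 475 = 3800
    Σ(formed) = 8408 kJ
  ΔH_B = 6602 − 8408 = −1806 kJ
ΔH_A − ΔH_B = +1697 kJ, so reaction B has the more negative ΔH; |ΔH_A − ΔH_B| = 1697 kJ.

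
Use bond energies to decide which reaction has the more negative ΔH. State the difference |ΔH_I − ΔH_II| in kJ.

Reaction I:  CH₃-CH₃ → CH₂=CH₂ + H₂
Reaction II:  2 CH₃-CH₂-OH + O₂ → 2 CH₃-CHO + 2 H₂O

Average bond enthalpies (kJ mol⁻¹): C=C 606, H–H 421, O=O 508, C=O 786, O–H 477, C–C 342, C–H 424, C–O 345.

Reaction I:
  Bonds broken (reactants):
    C–C: 1 × 342 = 342
    C–H: 6 × 424 = 2544
    Σ(broken) = 2886 kJ
  Bonds formed (products):
    C–H: 4 × 424 = 1696
    C=C: 1 × 606 = 606
    H–H: 1 × 421 = 421
    Σ(formed) = 2723 kJ
  ΔH_I = 2886 − 2723 = +163 kJ
Reaction II:
  Bonds broken (reactants):
    C–C: 2 × 342 = 684
    C–H: 10 × 424 = 4240
    C–O: 2 × 345 = 690
    O–H: 2 × 477 = 954
    O=O: 1 × 508 = 508
    Σ(broken) = 7076 kJ
  Bonds formed (products):
    C–C: 2 × 342 = 684
    C–H: 8 × 424 = 3392
    C=O: 2 × 786 = 1572
    O–H: 4 × 477 = 1908
    Σ(formed) = 7556 kJ
  ΔH_II = 7076 − 7556 = −480 kJ
ΔH_I − ΔH_II = +643 kJ, so reaction II has the more negative ΔH; |ΔH_I − ΔH_II| = 643 kJ.

Reaction II, by 643 kJ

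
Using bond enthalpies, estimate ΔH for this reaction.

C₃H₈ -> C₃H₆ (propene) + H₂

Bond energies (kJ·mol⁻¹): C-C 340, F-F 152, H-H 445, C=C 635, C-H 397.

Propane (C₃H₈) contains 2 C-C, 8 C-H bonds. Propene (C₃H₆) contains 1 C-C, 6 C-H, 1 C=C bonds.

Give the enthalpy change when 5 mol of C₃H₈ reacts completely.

Bonds broken (reactants):
  C-C: 2 × 340 = 680
  C-H: 8 × 397 = 3176
  Σ(broken) = 3856 kJ
Bonds formed (products):
  C-C: 1 × 340 = 340
  C-H: 6 × 397 = 2382
  C=C: 1 × 635 = 635
  H-H: 1 × 445 = 445
  Σ(formed) = 3802 kJ
ΔH = Σ(broken) − Σ(formed) = 3856 − 3802 = +54 kJ
For 5× the reaction as written: 5 × (+54) = +270 kJ

ΔH = +270 kJ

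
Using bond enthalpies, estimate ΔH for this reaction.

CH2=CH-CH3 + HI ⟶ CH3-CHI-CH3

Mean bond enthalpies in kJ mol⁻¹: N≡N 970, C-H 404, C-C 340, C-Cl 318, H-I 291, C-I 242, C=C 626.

ΔH ≈ −69 kJ

Bonds broken (reactants):
  C-C: 1 × 340 = 340
  C-H: 6 × 404 = 2424
  C=C: 1 × 626 = 626
  H-I: 1 × 291 = 291
  Σ(broken) = 3681 kJ
Bonds formed (products):
  C-C: 2 × 340 = 680
  C-H: 7 × 404 = 2828
  C-I: 1 × 242 = 242
  Σ(formed) = 3750 kJ
ΔH = Σ(broken) − Σ(formed) = 3681 − 3750 = −69 kJ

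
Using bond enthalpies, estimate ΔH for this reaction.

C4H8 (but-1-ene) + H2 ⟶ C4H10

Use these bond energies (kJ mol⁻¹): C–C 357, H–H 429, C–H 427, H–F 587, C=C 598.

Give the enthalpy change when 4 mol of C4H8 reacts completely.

ΔH = −736 kJ

Bonds broken (reactants):
  C–C: 2 × 357 = 714
  C–H: 8 × 427 = 3416
  C=C: 1 × 598 = 598
  H–H: 1 × 429 = 429
  Σ(broken) = 5157 kJ
Bonds formed (products):
  C–C: 3 × 357 = 1071
  C–H: 10 × 427 = 4270
  Σ(formed) = 5341 kJ
ΔH = Σ(broken) − Σ(formed) = 5157 − 5341 = −184 kJ
For 4× the reaction as written: 4 × (−184) = −736 kJ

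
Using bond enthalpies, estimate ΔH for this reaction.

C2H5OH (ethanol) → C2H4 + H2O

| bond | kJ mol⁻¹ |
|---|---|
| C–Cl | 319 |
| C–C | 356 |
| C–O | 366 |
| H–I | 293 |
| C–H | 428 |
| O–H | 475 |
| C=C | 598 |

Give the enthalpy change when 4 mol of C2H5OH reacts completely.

Bonds broken (reactants):
  C–C: 1 × 356 = 356
  C–H: 5 × 428 = 2140
  C–O: 1 × 366 = 366
  O–H: 1 × 475 = 475
  Σ(broken) = 3337 kJ
Bonds formed (products):
  C–H: 4 × 428 = 1712
  C=C: 1 × 598 = 598
  O–H: 2 × 475 = 950
  Σ(formed) = 3260 kJ
ΔH = Σ(broken) − Σ(formed) = 3337 − 3260 = +77 kJ
For 4× the reaction as written: 4 × (+77) = +308 kJ

ΔH = +308 kJ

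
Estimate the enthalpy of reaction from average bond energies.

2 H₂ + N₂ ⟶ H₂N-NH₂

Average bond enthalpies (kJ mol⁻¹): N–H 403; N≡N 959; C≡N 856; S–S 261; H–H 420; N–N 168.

ΔH ≈ +19 kJ

Bonds broken (reactants):
  H–H: 2 × 420 = 840
  N≡N: 1 × 959 = 959
  Σ(broken) = 1799 kJ
Bonds formed (products):
  N–H: 4 × 403 = 1612
  N–N: 1 × 168 = 168
  Σ(formed) = 1780 kJ
ΔH = Σ(broken) − Σ(formed) = 1799 − 1780 = +19 kJ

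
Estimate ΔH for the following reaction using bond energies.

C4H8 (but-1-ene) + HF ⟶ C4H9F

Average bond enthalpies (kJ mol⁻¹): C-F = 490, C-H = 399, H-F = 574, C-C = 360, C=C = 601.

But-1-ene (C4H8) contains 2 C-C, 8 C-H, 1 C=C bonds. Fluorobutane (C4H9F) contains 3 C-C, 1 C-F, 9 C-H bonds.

ΔH ≈ −74 kJ

Bonds broken (reactants):
  C-C: 2 × 360 = 720
  C-H: 8 × 399 = 3192
  C=C: 1 × 601 = 601
  H-F: 1 × 574 = 574
  Σ(broken) = 5087 kJ
Bonds formed (products):
  C-C: 3 × 360 = 1080
  C-F: 1 × 490 = 490
  C-H: 9 × 399 = 3591
  Σ(formed) = 5161 kJ
ΔH = Σ(broken) − Σ(formed) = 5087 − 5161 = −74 kJ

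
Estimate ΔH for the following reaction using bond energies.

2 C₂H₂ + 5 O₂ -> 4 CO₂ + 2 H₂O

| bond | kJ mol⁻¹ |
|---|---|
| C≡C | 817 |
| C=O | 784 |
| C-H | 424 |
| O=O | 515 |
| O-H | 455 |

Bonds broken (reactants):
  C≡C: 2 × 817 = 1634
  C-H: 4 × 424 = 1696
  O=O: 5 × 515 = 2575
  Σ(broken) = 5905 kJ
Bonds formed (products):
  C=O: 8 × 784 = 6272
  O-H: 4 × 455 = 1820
  Σ(formed) = 8092 kJ
ΔH = Σ(broken) − Σ(formed) = 5905 − 8092 = −2187 kJ

ΔH ≈ −2187 kJ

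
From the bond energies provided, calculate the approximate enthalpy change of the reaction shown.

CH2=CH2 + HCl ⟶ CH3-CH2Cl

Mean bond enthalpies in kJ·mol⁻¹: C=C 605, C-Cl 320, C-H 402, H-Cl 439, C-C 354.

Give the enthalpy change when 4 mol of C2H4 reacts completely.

Bonds broken (reactants):
  C-H: 4 × 402 = 1608
  C=C: 1 × 605 = 605
  H-Cl: 1 × 439 = 439
  Σ(broken) = 2652 kJ
Bonds formed (products):
  C-C: 1 × 354 = 354
  C-Cl: 1 × 320 = 320
  C-H: 5 × 402 = 2010
  Σ(formed) = 2684 kJ
ΔH = Σ(broken) − Σ(formed) = 2652 − 2684 = −32 kJ
For 4× the reaction as written: 4 × (−32) = −128 kJ

ΔH = −128 kJ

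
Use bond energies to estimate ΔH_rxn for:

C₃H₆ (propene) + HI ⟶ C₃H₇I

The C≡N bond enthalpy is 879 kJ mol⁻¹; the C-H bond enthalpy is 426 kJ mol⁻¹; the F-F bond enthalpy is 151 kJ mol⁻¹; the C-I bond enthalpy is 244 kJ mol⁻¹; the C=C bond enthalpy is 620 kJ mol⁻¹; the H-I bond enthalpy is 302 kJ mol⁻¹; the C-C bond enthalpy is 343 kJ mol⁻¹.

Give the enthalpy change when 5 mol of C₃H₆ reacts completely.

Bonds broken (reactants):
  C-C: 1 × 343 = 343
  C-H: 6 × 426 = 2556
  C=C: 1 × 620 = 620
  H-I: 1 × 302 = 302
  Σ(broken) = 3821 kJ
Bonds formed (products):
  C-C: 2 × 343 = 686
  C-H: 7 × 426 = 2982
  C-I: 1 × 244 = 244
  Σ(formed) = 3912 kJ
ΔH = Σ(broken) − Σ(formed) = 3821 − 3912 = −91 kJ
For 5× the reaction as written: 5 × (−91) = −455 kJ

ΔH = −455 kJ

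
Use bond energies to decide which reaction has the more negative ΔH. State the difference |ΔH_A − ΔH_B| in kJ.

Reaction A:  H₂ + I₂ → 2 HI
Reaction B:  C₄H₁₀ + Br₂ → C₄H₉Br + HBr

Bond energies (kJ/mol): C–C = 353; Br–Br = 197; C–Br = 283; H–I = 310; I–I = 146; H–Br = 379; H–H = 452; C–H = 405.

Reaction A:
  Bonds broken (reactants):
    H–H: 1 × 452 = 452
    I–I: 1 × 146 = 146
    Σ(broken) = 598 kJ
  Bonds formed (products):
    H–I: 2 × 310 = 620
    Σ(formed) = 620 kJ
  ΔH_A = 598 − 620 = −22 kJ
Reaction B:
  Bonds broken (reactants):
    Br–Br: 1 × 197 = 197
    C–C: 3 × 353 = 1059
    C–H: 10 × 405 = 4050
    Σ(broken) = 5306 kJ
  Bonds formed (products):
    C–Br: 1 × 283 = 283
    C–C: 3 × 353 = 1059
    C–H: 9 × 405 = 3645
    H–Br: 1 × 379 = 379
    Σ(formed) = 5366 kJ
  ΔH_B = 5306 − 5366 = −60 kJ
ΔH_A − ΔH_B = +38 kJ, so reaction B has the more negative ΔH; |ΔH_A − ΔH_B| = 38 kJ.

Reaction B, by 38 kJ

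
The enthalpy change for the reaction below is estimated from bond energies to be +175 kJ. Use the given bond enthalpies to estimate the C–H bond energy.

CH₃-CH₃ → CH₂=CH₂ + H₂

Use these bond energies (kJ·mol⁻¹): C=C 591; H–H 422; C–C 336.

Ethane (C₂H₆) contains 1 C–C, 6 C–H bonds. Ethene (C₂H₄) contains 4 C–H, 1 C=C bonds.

Let D be the C–H bond energy.
Σ(broken) = 1×336 + 6×D = 336 + 6D
Σ(formed) = 4×D + 1×591 + 1×422 = 1013 + 4D
ΔH = Σ(broken) − Σ(formed) = (336 + 6D) − (1013 + 4D) = −677 + 2D
Setting this equal to +175 kJ gives 2D = 852, so D = 426 kJ/mol.

D(C–H) ≈ 426 kJ/mol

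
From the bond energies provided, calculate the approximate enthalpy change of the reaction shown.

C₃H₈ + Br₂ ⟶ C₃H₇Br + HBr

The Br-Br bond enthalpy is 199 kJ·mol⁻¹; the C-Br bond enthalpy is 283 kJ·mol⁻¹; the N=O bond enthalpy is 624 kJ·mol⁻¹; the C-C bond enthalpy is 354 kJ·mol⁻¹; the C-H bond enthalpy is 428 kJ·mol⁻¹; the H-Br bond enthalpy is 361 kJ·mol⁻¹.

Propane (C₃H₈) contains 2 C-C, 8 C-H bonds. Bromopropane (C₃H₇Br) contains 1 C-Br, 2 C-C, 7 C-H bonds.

Bonds broken (reactants):
  Br-Br: 1 × 199 = 199
  C-C: 2 × 354 = 708
  C-H: 8 × 428 = 3424
  Σ(broken) = 4331 kJ
Bonds formed (products):
  C-Br: 1 × 283 = 283
  C-C: 2 × 354 = 708
  C-H: 7 × 428 = 2996
  H-Br: 1 × 361 = 361
  Σ(formed) = 4348 kJ
ΔH = Σ(broken) − Σ(formed) = 4331 − 4348 = −17 kJ

ΔH ≈ −17 kJ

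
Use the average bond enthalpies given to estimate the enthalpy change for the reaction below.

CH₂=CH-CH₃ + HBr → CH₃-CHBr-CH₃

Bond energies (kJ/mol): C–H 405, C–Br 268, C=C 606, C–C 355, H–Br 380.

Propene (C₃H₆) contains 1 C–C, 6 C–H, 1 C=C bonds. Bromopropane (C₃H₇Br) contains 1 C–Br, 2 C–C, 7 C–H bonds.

ΔH ≈ −42 kJ

Bonds broken (reactants):
  C–C: 1 × 355 = 355
  C–H: 6 × 405 = 2430
  C=C: 1 × 606 = 606
  H–Br: 1 × 380 = 380
  Σ(broken) = 3771 kJ
Bonds formed (products):
  C–Br: 1 × 268 = 268
  C–C: 2 × 355 = 710
  C–H: 7 × 405 = 2835
  Σ(formed) = 3813 kJ
ΔH = Σ(broken) − Σ(formed) = 3771 − 3813 = −42 kJ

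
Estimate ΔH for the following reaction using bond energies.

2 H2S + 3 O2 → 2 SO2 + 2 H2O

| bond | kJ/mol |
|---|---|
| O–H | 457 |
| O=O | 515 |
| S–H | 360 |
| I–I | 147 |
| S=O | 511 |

Bonds broken (reactants):
  O=O: 3 × 515 = 1545
  S–H: 4 × 360 = 1440
  Σ(broken) = 2985 kJ
Bonds formed (products):
  O–H: 4 × 457 = 1828
  S=O: 4 × 511 = 2044
  Σ(formed) = 3872 kJ
ΔH = Σ(broken) − Σ(formed) = 2985 − 3872 = −887 kJ

ΔH ≈ −887 kJ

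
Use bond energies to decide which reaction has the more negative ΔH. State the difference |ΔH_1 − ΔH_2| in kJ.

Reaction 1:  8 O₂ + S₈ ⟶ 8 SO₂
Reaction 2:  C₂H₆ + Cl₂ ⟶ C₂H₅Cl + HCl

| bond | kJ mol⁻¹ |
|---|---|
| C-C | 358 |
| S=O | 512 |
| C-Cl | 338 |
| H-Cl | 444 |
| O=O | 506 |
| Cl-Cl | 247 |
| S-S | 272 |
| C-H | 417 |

Reaction 1, by 1850 kJ

Reaction 1:
  Bonds broken (reactants):
    O=O: 8 × 506 = 4048
    S-S: 8 × 272 = 2176
    Σ(broken) = 6224 kJ
  Bonds formed (products):
    S=O: 16 × 512 = 8192
    Σ(formed) = 8192 kJ
  ΔH_1 = 6224 − 8192 = −1968 kJ
Reaction 2:
  Bonds broken (reactants):
    C-C: 1 × 358 = 358
    C-H: 6 × 417 = 2502
    Cl-Cl: 1 × 247 = 247
    Σ(broken) = 3107 kJ
  Bonds formed (products):
    C-C: 1 × 358 = 358
    C-Cl: 1 × 338 = 338
    C-H: 5 × 417 = 2085
    H-Cl: 1 × 444 = 444
    Σ(formed) = 3225 kJ
  ΔH_2 = 3107 − 3225 = −118 kJ
ΔH_1 − ΔH_2 = −1850 kJ, so reaction 1 has the more negative ΔH; |ΔH_1 − ΔH_2| = 1850 kJ.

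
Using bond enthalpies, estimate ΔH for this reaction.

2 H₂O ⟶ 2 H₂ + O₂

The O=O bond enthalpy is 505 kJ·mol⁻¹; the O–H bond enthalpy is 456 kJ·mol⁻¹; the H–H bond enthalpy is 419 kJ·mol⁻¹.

Bonds broken (reactants):
  O–H: 4 × 456 = 1824
  Σ(broken) = 1824 kJ
Bonds formed (products):
  H–H: 2 × 419 = 838
  O=O: 1 × 505 = 505
  Σ(formed) = 1343 kJ
ΔH = Σ(broken) − Σ(formed) = 1824 − 1343 = +481 kJ

ΔH ≈ +481 kJ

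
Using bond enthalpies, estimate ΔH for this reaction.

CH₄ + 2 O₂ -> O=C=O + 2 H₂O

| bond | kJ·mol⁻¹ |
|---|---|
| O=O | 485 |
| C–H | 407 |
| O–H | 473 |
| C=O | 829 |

ΔH ≈ −952 kJ

Bonds broken (reactants):
  C–H: 4 × 407 = 1628
  O=O: 2 × 485 = 970
  Σ(broken) = 2598 kJ
Bonds formed (products):
  C=O: 2 × 829 = 1658
  O–H: 4 × 473 = 1892
  Σ(formed) = 3550 kJ
ΔH = Σ(broken) − Σ(formed) = 2598 − 3550 = −952 kJ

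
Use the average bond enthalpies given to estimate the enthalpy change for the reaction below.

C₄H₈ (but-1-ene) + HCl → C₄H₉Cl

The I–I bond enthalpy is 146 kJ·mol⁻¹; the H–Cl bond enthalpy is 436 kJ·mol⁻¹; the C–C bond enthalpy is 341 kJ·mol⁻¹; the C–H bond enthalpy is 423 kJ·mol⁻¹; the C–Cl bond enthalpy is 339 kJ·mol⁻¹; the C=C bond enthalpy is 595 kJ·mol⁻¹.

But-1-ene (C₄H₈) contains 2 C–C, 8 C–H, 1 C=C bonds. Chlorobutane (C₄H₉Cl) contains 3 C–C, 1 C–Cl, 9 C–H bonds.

Bonds broken (reactants):
  C–C: 2 × 341 = 682
  C–H: 8 × 423 = 3384
  C=C: 1 × 595 = 595
  H–Cl: 1 × 436 = 436
  Σ(broken) = 5097 kJ
Bonds formed (products):
  C–C: 3 × 341 = 1023
  C–Cl: 1 × 339 = 339
  C–H: 9 × 423 = 3807
  Σ(formed) = 5169 kJ
ΔH = Σ(broken) − Σ(formed) = 5097 − 5169 = −72 kJ

ΔH ≈ −72 kJ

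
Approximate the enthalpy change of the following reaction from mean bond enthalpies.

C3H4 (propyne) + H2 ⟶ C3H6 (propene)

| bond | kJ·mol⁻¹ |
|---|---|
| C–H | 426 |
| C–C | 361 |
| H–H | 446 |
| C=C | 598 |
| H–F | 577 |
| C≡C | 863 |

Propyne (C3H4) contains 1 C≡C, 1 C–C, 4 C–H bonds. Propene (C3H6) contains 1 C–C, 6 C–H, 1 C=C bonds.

Bonds broken (reactants):
  C≡C: 1 × 863 = 863
  C–C: 1 × 361 = 361
  C–H: 4 × 426 = 1704
  H–H: 1 × 446 = 446
  Σ(broken) = 3374 kJ
Bonds formed (products):
  C–C: 1 × 361 = 361
  C–H: 6 × 426 = 2556
  C=C: 1 × 598 = 598
  Σ(formed) = 3515 kJ
ΔH = Σ(broken) − Σ(formed) = 3374 − 3515 = −141 kJ

ΔH ≈ −141 kJ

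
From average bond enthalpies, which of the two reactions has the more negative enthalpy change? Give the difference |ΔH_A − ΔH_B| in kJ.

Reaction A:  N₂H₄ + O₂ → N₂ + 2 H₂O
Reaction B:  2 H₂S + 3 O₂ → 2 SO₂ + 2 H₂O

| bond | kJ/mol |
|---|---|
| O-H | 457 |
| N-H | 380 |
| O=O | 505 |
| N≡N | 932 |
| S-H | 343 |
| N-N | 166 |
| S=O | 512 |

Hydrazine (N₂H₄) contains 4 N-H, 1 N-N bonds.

Reaction B, by 420 kJ

Reaction A:
  Bonds broken (reactants):
    N-H: 4 × 380 = 1520
    N-N: 1 × 166 = 166
    O=O: 1 × 505 = 505
    Σ(broken) = 2191 kJ
  Bonds formed (products):
    N≡N: 1 × 932 = 932
    O-H: 4 × 457 = 1828
    Σ(formed) = 2760 kJ
  ΔH_A = 2191 − 2760 = −569 kJ
Reaction B:
  Bonds broken (reactants):
    O=O: 3 × 505 = 1515
    S-H: 4 × 343 = 1372
    Σ(broken) = 2887 kJ
  Bonds formed (products):
    O-H: 4 × 457 = 1828
    S=O: 4 × 512 = 2048
    Σ(formed) = 3876 kJ
  ΔH_B = 2887 − 3876 = −989 kJ
ΔH_A − ΔH_B = +420 kJ, so reaction B has the more negative ΔH; |ΔH_A − ΔH_B| = 420 kJ.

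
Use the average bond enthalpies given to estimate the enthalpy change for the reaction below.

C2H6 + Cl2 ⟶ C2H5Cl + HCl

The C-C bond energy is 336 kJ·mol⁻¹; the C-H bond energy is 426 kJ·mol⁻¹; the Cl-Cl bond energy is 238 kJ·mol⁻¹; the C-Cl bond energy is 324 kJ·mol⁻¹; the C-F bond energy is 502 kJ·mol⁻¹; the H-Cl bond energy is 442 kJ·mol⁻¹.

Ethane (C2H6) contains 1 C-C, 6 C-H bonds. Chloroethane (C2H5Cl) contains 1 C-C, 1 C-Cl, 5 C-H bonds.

ΔH ≈ −102 kJ

Bonds broken (reactants):
  C-C: 1 × 336 = 336
  C-H: 6 × 426 = 2556
  Cl-Cl: 1 × 238 = 238
  Σ(broken) = 3130 kJ
Bonds formed (products):
  C-C: 1 × 336 = 336
  C-Cl: 1 × 324 = 324
  C-H: 5 × 426 = 2130
  H-Cl: 1 × 442 = 442
  Σ(formed) = 3232 kJ
ΔH = Σ(broken) − Σ(formed) = 3130 − 3232 = −102 kJ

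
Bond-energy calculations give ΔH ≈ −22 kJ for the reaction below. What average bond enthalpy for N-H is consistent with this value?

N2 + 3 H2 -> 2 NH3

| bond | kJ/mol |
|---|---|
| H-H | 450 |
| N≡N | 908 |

Let D be the N-H bond energy.
Σ(broken) = 3×450 + 1×908 = 2258
Σ(formed) = 6×D = 6D
ΔH = Σ(broken) − Σ(formed) = (2258) − (6D) = +2258 − 6D
Setting this equal to −22 kJ gives 6D = 2280, so D = 380 kJ/mol.

D(N-H) ≈ 380 kJ/mol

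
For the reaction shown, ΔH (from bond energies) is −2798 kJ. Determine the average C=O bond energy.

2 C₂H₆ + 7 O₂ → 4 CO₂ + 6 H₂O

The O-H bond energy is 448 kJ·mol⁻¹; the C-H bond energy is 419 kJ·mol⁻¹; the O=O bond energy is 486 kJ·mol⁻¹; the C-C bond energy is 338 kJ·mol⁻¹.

D(C=O) ≈ 816 kJ/mol

Let D be the C=O bond energy.
Σ(broken) = 2×338 + 12×419 + 7×486 = 9106
Σ(formed) = 8×D + 12×448 = 5376 + 8D
ΔH = Σ(broken) − Σ(formed) = (9106) − (5376 + 8D) = +3730 − 8D
Setting this equal to −2798 kJ gives 8D = 6528, so D = 816 kJ/mol.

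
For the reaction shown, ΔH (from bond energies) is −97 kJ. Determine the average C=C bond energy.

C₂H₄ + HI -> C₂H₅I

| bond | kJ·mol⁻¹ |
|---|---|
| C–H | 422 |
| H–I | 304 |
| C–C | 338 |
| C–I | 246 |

Let D be the C=C bond energy.
Σ(broken) = 4×422 + 1×D + 1×304 = 1992 + D
Σ(formed) = 1×338 + 5×422 + 1×246 = 2694
ΔH = Σ(broken) − Σ(formed) = (1992 + D) − (2694) = −702 + D
Setting this equal to −97 kJ gives D = 605 kJ/mol.

D(C=C) ≈ 605 kJ/mol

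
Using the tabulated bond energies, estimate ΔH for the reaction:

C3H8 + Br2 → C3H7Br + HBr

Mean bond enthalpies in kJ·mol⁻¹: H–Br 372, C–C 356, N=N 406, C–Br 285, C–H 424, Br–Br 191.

ΔH ≈ −42 kJ

Bonds broken (reactants):
  Br–Br: 1 × 191 = 191
  C–C: 2 × 356 = 712
  C–H: 8 × 424 = 3392
  Σ(broken) = 4295 kJ
Bonds formed (products):
  C–Br: 1 × 285 = 285
  C–C: 2 × 356 = 712
  C–H: 7 × 424 = 2968
  H–Br: 1 × 372 = 372
  Σ(formed) = 4337 kJ
ΔH = Σ(broken) − Σ(formed) = 4295 − 4337 = −42 kJ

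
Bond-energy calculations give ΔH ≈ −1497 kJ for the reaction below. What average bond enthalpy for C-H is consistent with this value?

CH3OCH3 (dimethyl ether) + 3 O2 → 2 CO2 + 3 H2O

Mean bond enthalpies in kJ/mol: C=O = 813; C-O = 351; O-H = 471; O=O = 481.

Let D be the C-H bond energy.
Σ(broken) = 6×D + 2×351 + 3×481 = 2145 + 6D
Σ(formed) = 4×813 + 6×471 = 6078
ΔH = Σ(broken) − Σ(formed) = (2145 + 6D) − (6078) = −3933 + 6D
Setting this equal to −1497 kJ gives 6D = 2436, so D = 406 kJ/mol.

D(C-H) ≈ 406 kJ/mol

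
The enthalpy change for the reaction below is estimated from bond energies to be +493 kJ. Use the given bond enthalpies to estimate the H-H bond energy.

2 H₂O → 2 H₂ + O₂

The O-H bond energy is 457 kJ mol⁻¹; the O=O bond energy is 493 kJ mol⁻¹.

D(H-H) ≈ 421 kJ/mol

Let D be the H-H bond energy.
Σ(broken) = 4×457 = 1828
Σ(formed) = 2×D + 1×493 = 493 + 2D
ΔH = Σ(broken) − Σ(formed) = (1828) − (493 + 2D) = +1335 − 2D
Setting this equal to +493 kJ gives 2D = 842, so D = 421 kJ/mol.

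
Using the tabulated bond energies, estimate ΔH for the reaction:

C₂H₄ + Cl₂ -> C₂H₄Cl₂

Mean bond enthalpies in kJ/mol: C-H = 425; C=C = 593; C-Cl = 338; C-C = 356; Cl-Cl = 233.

Bonds broken (reactants):
  C-H: 4 × 425 = 1700
  C=C: 1 × 593 = 593
  Cl-Cl: 1 × 233 = 233
  Σ(broken) = 2526 kJ
Bonds formed (products):
  C-C: 1 × 356 = 356
  C-Cl: 2 × 338 = 676
  C-H: 4 × 425 = 1700
  Σ(formed) = 2732 kJ
ΔH = Σ(broken) − Σ(formed) = 2526 − 2732 = −206 kJ

ΔH ≈ −206 kJ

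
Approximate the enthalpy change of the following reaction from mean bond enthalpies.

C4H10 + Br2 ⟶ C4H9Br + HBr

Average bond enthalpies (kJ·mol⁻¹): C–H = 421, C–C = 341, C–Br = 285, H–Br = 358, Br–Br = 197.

ΔH ≈ −25 kJ

Bonds broken (reactants):
  Br–Br: 1 × 197 = 197
  C–C: 3 × 341 = 1023
  C–H: 10 × 421 = 4210
  Σ(broken) = 5430 kJ
Bonds formed (products):
  C–Br: 1 × 285 = 285
  C–C: 3 × 341 = 1023
  C–H: 9 × 421 = 3789
  H–Br: 1 × 358 = 358
  Σ(formed) = 5455 kJ
ΔH = Σ(broken) − Σ(formed) = 5430 − 5455 = −25 kJ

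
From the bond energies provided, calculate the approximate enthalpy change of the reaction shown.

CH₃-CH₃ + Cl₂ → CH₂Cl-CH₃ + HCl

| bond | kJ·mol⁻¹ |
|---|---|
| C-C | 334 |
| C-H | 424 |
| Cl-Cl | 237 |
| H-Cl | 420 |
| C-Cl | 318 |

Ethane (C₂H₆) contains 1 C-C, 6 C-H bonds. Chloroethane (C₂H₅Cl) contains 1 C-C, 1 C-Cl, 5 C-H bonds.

Bonds broken (reactants):
  C-C: 1 × 334 = 334
  C-H: 6 × 424 = 2544
  Cl-Cl: 1 × 237 = 237
  Σ(broken) = 3115 kJ
Bonds formed (products):
  C-C: 1 × 334 = 334
  C-Cl: 1 × 318 = 318
  C-H: 5 × 424 = 2120
  H-Cl: 1 × 420 = 420
  Σ(formed) = 3192 kJ
ΔH = Σ(broken) − Σ(formed) = 3115 − 3192 = −77 kJ

ΔH ≈ −77 kJ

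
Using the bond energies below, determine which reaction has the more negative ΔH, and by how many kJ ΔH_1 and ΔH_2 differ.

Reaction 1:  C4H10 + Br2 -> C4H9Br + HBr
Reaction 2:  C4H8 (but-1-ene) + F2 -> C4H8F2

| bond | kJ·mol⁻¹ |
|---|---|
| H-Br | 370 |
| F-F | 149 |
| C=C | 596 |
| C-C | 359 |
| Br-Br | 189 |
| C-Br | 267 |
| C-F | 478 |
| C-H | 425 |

Reaction 2, by 547 kJ

Reaction 1:
  Bonds broken (reactants):
    Br-Br: 1 × 189 = 189
    C-C: 3 × 359 = 1077
    C-H: 10 × 425 = 4250
    Σ(broken) = 5516 kJ
  Bonds formed (products):
    C-Br: 1 × 267 = 267
    C-C: 3 × 359 = 1077
    C-H: 9 × 425 = 3825
    H-Br: 1 × 370 = 370
    Σ(formed) = 5539 kJ
  ΔH_1 = 5516 − 5539 = −23 kJ
Reaction 2:
  Bonds broken (reactants):
    C-C: 2 × 359 = 718
    C-H: 8 × 425 = 3400
    C=C: 1 × 596 = 596
    F-F: 1 × 149 = 149
    Σ(broken) = 4863 kJ
  Bonds formed (products):
    C-C: 3 × 359 = 1077
    C-F: 2 × 478 = 956
    C-H: 8 × 425 = 3400
    Σ(formed) = 5433 kJ
  ΔH_2 = 4863 − 5433 = −570 kJ
ΔH_1 − ΔH_2 = +547 kJ, so reaction 2 has the more negative ΔH; |ΔH_1 − ΔH_2| = 547 kJ.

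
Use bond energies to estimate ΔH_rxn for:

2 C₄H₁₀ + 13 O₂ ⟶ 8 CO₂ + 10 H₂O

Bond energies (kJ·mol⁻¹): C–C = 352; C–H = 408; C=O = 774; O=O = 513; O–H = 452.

ΔH ≈ −4483 kJ

Bonds broken (reactants):
  C–C: 6 × 352 = 2112
  C–H: 20 × 408 = 8160
  O=O: 13 × 513 = 6669
  Σ(broken) = 16941 kJ
Bonds formed (products):
  C=O: 16 × 774 = 12384
  O–H: 20 × 452 = 9040
  Σ(formed) = 21424 kJ
ΔH = Σ(broken) − Σ(formed) = 16941 − 21424 = −4483 kJ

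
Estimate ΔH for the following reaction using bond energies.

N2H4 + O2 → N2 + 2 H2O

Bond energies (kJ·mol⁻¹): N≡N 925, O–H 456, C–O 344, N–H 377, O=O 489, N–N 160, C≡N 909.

ΔH ≈ −592 kJ

Bonds broken (reactants):
  N–H: 4 × 377 = 1508
  N–N: 1 × 160 = 160
  O=O: 1 × 489 = 489
  Σ(broken) = 2157 kJ
Bonds formed (products):
  N≡N: 1 × 925 = 925
  O–H: 4 × 456 = 1824
  Σ(formed) = 2749 kJ
ΔH = Σ(broken) − Σ(formed) = 2157 − 2749 = −592 kJ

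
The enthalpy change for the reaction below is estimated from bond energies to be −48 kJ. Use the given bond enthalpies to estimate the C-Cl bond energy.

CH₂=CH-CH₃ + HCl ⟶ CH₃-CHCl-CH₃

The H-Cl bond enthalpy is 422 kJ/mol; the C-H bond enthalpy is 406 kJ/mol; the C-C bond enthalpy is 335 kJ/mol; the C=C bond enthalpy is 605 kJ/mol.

D(C-Cl) ≈ 334 kJ/mol

Let D be the C-Cl bond energy.
Σ(broken) = 1×335 + 6×406 + 1×605 + 1×422 = 3798
Σ(formed) = 2×335 + 1×D + 7×406 = 3512 + D
ΔH = Σ(broken) − Σ(formed) = (3798) − (3512 + D) = +286 − D
Setting this equal to −48 kJ gives D = 334 kJ/mol.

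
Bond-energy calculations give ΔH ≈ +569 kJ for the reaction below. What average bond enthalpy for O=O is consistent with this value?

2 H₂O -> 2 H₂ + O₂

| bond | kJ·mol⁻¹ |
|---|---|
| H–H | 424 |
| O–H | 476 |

D(O=O) ≈ 487 kJ/mol

Let D be the O=O bond energy.
Σ(broken) = 4×476 = 1904
Σ(formed) = 2×424 + 1×D = 848 + D
ΔH = Σ(broken) − Σ(formed) = (1904) − (848 + D) = +1056 − D
Setting this equal to +569 kJ gives D = 487 kJ/mol.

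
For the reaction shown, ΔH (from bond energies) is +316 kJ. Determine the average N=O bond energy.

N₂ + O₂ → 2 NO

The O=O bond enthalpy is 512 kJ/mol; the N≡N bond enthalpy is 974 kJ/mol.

D(N=O) ≈ 585 kJ/mol

Let D be the N=O bond energy.
Σ(broken) = 1×974 + 1×512 = 1486
Σ(formed) = 2×D = 2D
ΔH = Σ(broken) − Σ(formed) = (1486) − (2D) = +1486 − 2D
Setting this equal to +316 kJ gives 2D = 1170, so D = 585 kJ/mol.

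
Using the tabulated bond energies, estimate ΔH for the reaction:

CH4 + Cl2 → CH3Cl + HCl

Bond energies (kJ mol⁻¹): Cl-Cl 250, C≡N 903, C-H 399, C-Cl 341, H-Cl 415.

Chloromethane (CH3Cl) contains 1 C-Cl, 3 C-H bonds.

ΔH ≈ −107 kJ

Bonds broken (reactants):
  C-H: 4 × 399 = 1596
  Cl-Cl: 1 × 250 = 250
  Σ(broken) = 1846 kJ
Bonds formed (products):
  C-Cl: 1 × 341 = 341
  C-H: 3 × 399 = 1197
  H-Cl: 1 × 415 = 415
  Σ(formed) = 1953 kJ
ΔH = Σ(broken) − Σ(formed) = 1846 − 1953 = −107 kJ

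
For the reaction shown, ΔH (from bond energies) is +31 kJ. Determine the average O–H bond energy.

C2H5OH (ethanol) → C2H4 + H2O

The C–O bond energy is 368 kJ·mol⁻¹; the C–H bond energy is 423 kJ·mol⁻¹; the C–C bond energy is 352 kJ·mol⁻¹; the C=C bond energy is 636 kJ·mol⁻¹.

Let D be the O–H bond energy.
Σ(broken) = 1×352 + 5×423 + 1×368 + 1×D = 2835 + D
Σ(formed) = 4×423 + 1×636 + 2×D = 2328 + 2D
ΔH = Σ(broken) − Σ(formed) = (2835 + D) − (2328 + 2D) = +507 − D
Setting this equal to +31 kJ gives D = 476 kJ/mol.

D(O–H) ≈ 476 kJ/mol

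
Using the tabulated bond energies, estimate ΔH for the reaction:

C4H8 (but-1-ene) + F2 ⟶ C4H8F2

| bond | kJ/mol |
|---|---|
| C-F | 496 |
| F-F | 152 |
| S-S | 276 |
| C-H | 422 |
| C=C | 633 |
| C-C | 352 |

ΔH ≈ −559 kJ

Bonds broken (reactants):
  C-C: 2 × 352 = 704
  C-H: 8 × 422 = 3376
  C=C: 1 × 633 = 633
  F-F: 1 × 152 = 152
  Σ(broken) = 4865 kJ
Bonds formed (products):
  C-C: 3 × 352 = 1056
  C-F: 2 × 496 = 992
  C-H: 8 × 422 = 3376
  Σ(formed) = 5424 kJ
ΔH = Σ(broken) − Σ(formed) = 4865 − 5424 = −559 kJ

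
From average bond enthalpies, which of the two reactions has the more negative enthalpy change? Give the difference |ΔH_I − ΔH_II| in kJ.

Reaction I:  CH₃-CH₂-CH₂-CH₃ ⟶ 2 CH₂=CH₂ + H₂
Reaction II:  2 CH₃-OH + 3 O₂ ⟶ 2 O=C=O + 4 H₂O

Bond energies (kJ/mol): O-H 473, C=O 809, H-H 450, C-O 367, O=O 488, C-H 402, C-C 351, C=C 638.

Reaction II, by 1595 kJ

Reaction I:
  Bonds broken (reactants):
    C-C: 3 × 351 = 1053
    C-H: 10 × 402 = 4020
    Σ(broken) = 5073 kJ
  Bonds formed (products):
    C-H: 8 × 402 = 3216
    C=C: 2 × 638 = 1276
    H-H: 1 × 450 = 450
    Σ(formed) = 4942 kJ
  ΔH_I = 5073 − 4942 = +131 kJ
Reaction II:
  Bonds broken (reactants):
    C-H: 6 × 402 = 2412
    C-O: 2 × 367 = 734
    O-H: 2 × 473 = 946
    O=O: 3 × 488 = 1464
    Σ(broken) = 5556 kJ
  Bonds formed (products):
    C=O: 4 × 809 = 3236
    O-H: 8 × 473 = 3784
    Σ(formed) = 7020 kJ
  ΔH_II = 5556 − 7020 = −1464 kJ
ΔH_I − ΔH_II = +1595 kJ, so reaction II has the more negative ΔH; |ΔH_I − ΔH_II| = 1595 kJ.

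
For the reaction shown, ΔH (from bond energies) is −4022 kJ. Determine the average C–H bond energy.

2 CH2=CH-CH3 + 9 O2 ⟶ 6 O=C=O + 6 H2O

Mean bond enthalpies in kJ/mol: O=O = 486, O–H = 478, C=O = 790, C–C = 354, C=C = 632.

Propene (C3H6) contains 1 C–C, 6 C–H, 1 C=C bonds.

Let D be the C–H bond energy.
Σ(broken) = 2×354 + 12×D + 2×632 + 9×486 = 6346 + 12D
Σ(formed) = 12×790 + 12×478 = 15216
ΔH = Σ(broken) − Σ(formed) = (6346 + 12D) − (15216) = −8870 + 12D
Setting this equal to −4022 kJ gives 12D = 4848, so D = 404 kJ/mol.

D(C–H) ≈ 404 kJ/mol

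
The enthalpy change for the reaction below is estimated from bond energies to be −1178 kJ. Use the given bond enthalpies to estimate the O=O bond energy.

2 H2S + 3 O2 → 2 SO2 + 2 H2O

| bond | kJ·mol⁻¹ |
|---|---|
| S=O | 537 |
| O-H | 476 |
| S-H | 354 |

Let D be the O=O bond energy.
Σ(broken) = 3×D + 4×354 = 1416 + 3D
Σ(formed) = 4×476 + 4×537 = 4052
ΔH = Σ(broken) − Σ(formed) = (1416 + 3D) − (4052) = −2636 + 3D
Setting this equal to −1178 kJ gives 3D = 1458, so D = 486 kJ/mol.

D(O=O) ≈ 486 kJ/mol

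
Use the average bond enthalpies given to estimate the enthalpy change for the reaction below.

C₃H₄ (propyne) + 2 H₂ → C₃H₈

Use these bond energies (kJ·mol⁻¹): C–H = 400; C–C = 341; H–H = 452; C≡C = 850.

Bonds broken (reactants):
  C≡C: 1 × 850 = 850
  C–C: 1 × 341 = 341
  C–H: 4 × 400 = 1600
  H–H: 2 × 452 = 904
  Σ(broken) = 3695 kJ
Bonds formed (products):
  C–C: 2 × 341 = 682
  C–H: 8 × 400 = 3200
  Σ(formed) = 3882 kJ
ΔH = Σ(broken) − Σ(formed) = 3695 − 3882 = −187 kJ

ΔH ≈ −187 kJ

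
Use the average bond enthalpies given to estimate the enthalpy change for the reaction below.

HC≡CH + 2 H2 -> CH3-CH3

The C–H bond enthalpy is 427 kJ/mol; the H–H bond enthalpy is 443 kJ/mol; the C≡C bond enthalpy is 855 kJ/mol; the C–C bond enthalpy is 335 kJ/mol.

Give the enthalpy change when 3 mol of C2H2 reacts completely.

Bonds broken (reactants):
  C≡C: 1 × 855 = 855
  C–H: 2 × 427 = 854
  H–H: 2 × 443 = 886
  Σ(broken) = 2595 kJ
Bonds formed (products):
  C–C: 1 × 335 = 335
  C–H: 6 × 427 = 2562
  Σ(formed) = 2897 kJ
ΔH = Σ(broken) − Σ(formed) = 2595 − 2897 = −302 kJ
For 3× the reaction as written: 3 × (−302) = −906 kJ

ΔH = −906 kJ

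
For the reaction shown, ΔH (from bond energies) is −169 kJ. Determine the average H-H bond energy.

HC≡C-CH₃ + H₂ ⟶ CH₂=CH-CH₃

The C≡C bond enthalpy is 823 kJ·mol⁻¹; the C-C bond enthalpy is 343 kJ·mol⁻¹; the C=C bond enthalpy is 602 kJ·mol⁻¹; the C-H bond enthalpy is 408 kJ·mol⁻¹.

D(H-H) ≈ 426 kJ/mol

Let D be the H-H bond energy.
Σ(broken) = 1×823 + 1×343 + 4×408 + 1×D = 2798 + D
Σ(formed) = 1×343 + 6×408 + 1×602 = 3393
ΔH = Σ(broken) − Σ(formed) = (2798 + D) − (3393) = −595 + D
Setting this equal to −169 kJ gives D = 426 kJ/mol.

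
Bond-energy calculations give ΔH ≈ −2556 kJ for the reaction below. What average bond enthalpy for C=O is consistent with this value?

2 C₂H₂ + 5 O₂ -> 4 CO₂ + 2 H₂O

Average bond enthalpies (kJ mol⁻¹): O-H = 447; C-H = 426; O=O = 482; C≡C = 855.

D(C=O) ≈ 824 kJ/mol

Let D be the C=O bond energy.
Σ(broken) = 2×855 + 4×426 + 5×482 = 5824
Σ(formed) = 8×D + 4×447 = 1788 + 8D
ΔH = Σ(broken) − Σ(formed) = (5824) − (1788 + 8D) = +4036 − 8D
Setting this equal to −2556 kJ gives 8D = 6592, so D = 824 kJ/mol.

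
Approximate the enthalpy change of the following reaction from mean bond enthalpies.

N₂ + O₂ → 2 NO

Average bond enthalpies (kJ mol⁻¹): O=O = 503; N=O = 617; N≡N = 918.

Bonds broken (reactants):
  N≡N: 1 × 918 = 918
  O=O: 1 × 503 = 503
  Σ(broken) = 1421 kJ
Bonds formed (products):
  N=O: 2 × 617 = 1234
  Σ(formed) = 1234 kJ
ΔH = Σ(broken) − Σ(formed) = 1421 − 1234 = +187 kJ

ΔH ≈ +187 kJ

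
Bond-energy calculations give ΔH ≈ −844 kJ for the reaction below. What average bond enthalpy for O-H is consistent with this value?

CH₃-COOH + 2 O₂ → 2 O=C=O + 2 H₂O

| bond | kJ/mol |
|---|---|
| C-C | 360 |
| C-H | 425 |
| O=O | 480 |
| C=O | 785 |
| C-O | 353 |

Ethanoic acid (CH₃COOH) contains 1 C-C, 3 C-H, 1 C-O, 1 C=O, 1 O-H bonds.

Let D be the O-H bond energy.
Σ(broken) = 1×360 + 3×425 + 1×353 + 1×785 + 1×D + 2×480 = 3733 + D
Σ(formed) = 4×785 + 4×D = 3140 + 4D
ΔH = Σ(broken) − Σ(formed) = (3733 + D) − (3140 + 4D) = +593 − 3D
Setting this equal to −844 kJ gives 3D = 1437, so D = 479 kJ/mol.

D(O-H) ≈ 479 kJ/mol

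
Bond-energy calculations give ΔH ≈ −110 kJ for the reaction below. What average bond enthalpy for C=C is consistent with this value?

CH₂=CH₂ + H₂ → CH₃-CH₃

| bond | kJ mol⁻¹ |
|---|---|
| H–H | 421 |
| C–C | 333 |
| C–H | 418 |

Let D be the C=C bond energy.
Σ(broken) = 4×418 + 1×D + 1×421 = 2093 + D
Σ(formed) = 1×333 + 6×418 = 2841
ΔH = Σ(broken) − Σ(formed) = (2093 + D) − (2841) = −748 + D
Setting this equal to −110 kJ gives D = 638 kJ/mol.

D(C=C) ≈ 638 kJ/mol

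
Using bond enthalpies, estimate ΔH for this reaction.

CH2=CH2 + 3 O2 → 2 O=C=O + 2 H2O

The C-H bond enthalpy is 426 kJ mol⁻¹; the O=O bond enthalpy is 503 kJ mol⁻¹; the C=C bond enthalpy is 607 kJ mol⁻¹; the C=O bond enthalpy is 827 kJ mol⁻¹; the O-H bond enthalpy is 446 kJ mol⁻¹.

ΔH ≈ −1272 kJ

Bonds broken (reactants):
  C-H: 4 × 426 = 1704
  C=C: 1 × 607 = 607
  O=O: 3 × 503 = 1509
  Σ(broken) = 3820 kJ
Bonds formed (products):
  C=O: 4 × 827 = 3308
  O-H: 4 × 446 = 1784
  Σ(formed) = 5092 kJ
ΔH = Σ(broken) − Σ(formed) = 3820 − 5092 = −1272 kJ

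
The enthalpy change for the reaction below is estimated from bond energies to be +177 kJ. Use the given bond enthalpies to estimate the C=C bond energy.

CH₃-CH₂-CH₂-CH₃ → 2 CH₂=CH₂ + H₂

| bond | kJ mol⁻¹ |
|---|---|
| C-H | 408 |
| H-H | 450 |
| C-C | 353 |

D(C=C) ≈ 624 kJ/mol

Let D be the C=C bond energy.
Σ(broken) = 3×353 + 10×408 = 5139
Σ(formed) = 8×408 + 2×D + 1×450 = 3714 + 2D
ΔH = Σ(broken) − Σ(formed) = (5139) − (3714 + 2D) = +1425 − 2D
Setting this equal to +177 kJ gives 2D = 1248, so D = 624 kJ/mol.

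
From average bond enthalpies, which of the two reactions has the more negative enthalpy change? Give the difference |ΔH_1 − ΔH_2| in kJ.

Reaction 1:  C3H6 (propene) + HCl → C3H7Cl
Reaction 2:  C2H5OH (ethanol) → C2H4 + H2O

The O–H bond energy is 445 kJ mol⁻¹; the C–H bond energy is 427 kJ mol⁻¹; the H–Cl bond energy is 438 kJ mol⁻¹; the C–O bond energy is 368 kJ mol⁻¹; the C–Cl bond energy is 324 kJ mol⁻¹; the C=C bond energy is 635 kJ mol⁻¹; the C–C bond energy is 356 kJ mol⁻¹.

Reaction 1:
  Bonds broken (reactants):
    C–C: 1 × 356 = 356
    C–H: 6 × 427 = 2562
    C=C: 1 × 635 = 635
    H–Cl: 1 × 438 = 438
    Σ(broken) = 3991 kJ
  Bonds formed (products):
    C–C: 2 × 356 = 712
    C–Cl: 1 × 324 = 324
    C–H: 7 × 427 = 2989
    Σ(formed) = 4025 kJ
  ΔH_1 = 3991 − 4025 = −34 kJ
Reaction 2:
  Bonds broken (reactants):
    C–C: 1 × 356 = 356
    C–H: 5 × 427 = 2135
    C–O: 1 × 368 = 368
    O–H: 1 × 445 = 445
    Σ(broken) = 3304 kJ
  Bonds formed (products):
    C–H: 4 × 427 = 1708
    C=C: 1 × 635 = 635
    O–H: 2 × 445 = 890
    Σ(formed) = 3233 kJ
  ΔH_2 = 3304 − 3233 = +71 kJ
ΔH_1 − ΔH_2 = −105 kJ, so reaction 1 has the more negative ΔH; |ΔH_1 − ΔH_2| = 105 kJ.

Reaction 1, by 105 kJ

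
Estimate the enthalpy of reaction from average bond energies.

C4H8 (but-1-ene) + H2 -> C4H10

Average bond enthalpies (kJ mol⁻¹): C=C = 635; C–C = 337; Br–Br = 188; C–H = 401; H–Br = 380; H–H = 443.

Bonds broken (reactants):
  C–C: 2 × 337 = 674
  C–H: 8 × 401 = 3208
  C=C: 1 × 635 = 635
  H–H: 1 × 443 = 443
  Σ(broken) = 4960 kJ
Bonds formed (products):
  C–C: 3 × 337 = 1011
  C–H: 10 × 401 = 4010
  Σ(formed) = 5021 kJ
ΔH = Σ(broken) − Σ(formed) = 4960 − 5021 = −61 kJ

ΔH ≈ −61 kJ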